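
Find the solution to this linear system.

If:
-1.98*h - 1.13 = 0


Then:
h = -0.57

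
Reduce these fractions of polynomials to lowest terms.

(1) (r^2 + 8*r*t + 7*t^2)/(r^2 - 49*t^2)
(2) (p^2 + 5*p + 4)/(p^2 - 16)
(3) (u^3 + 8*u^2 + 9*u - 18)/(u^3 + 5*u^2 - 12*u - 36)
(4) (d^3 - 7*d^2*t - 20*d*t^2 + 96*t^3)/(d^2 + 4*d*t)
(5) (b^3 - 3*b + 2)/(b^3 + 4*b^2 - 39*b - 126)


(1) = (r + t)/(r - 7*t)
(2) = (p + 1)/(p - 4)
(3) = (u^2 + 2*u - 3)/(u^2 - u - 6)
(4) = (d^2 - 11*d*t + 24*t^2)/d
(5) = (b^3 - 3*b + 2)/(b^3 + 4*b^2 - 39*b - 126)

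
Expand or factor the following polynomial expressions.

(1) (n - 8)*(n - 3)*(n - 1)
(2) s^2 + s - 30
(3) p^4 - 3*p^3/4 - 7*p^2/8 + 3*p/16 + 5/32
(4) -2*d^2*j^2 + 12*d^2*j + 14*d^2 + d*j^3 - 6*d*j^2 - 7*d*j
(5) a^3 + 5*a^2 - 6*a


(1) = n^3 - 12*n^2 + 35*n - 24
(2) = (s - 5)*(s + 6)
(3) = (p - 5/4)*(p - 1/2)*(p + 1/2)^2
(4) = (-2*d + j)*(j - 7)*(d*j + d)
(5) = a*(a - 1)*(a + 6)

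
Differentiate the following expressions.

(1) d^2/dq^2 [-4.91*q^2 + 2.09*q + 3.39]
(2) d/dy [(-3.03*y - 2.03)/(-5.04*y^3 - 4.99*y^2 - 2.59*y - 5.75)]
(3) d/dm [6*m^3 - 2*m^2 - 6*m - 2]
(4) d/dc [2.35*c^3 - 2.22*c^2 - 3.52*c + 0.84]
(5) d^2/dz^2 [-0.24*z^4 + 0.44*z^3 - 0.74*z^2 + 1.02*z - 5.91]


(1) = -9.82000000000000
(2) = (-30.5424*y^3 - 45.8133*y^2 - 20.2594*y + 12.1648)/(25.4016*y^6 + 50.2992*y^5 + 51.0073*y^4 + 83.8082*y^3 + 64.0931*y^2 + 29.785*y + 33.0625)
(3) = 18*m^2 - 4*m - 6
(4) = 7.05*c^2 - 4.44*c - 3.52
(5) = -2.88*z^2 + 2.64*z - 1.48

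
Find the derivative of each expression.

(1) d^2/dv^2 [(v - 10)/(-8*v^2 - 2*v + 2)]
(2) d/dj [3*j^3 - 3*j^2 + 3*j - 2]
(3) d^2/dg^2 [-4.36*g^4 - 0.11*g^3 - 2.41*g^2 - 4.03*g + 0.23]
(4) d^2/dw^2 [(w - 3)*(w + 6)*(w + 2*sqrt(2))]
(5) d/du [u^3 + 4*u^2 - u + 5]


(1) = (-(v - 10)*(8*v + 1)^2 + 3*(4*v - 13)*(4*v^2 + v - 1))/(4*v^2 + v - 1)^3
(2) = 9*j^2 - 6*j + 3
(3) = -52.32*g^2 - 0.66*g - 4.82
(4) = 6*w + 4*sqrt(2) + 6
(5) = 3*u^2 + 8*u - 1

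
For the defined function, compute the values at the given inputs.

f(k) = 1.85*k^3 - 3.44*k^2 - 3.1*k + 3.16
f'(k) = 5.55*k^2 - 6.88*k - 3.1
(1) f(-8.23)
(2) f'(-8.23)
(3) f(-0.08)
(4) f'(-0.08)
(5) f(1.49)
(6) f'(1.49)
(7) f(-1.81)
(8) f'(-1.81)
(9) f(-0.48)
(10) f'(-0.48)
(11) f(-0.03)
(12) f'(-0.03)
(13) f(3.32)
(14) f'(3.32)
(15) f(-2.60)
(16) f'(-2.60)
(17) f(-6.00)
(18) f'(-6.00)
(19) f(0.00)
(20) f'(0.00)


(1) = -1235.60
(2) = 429.44
(3) = 3.39
(4) = -2.51
(5) = -2.98
(6) = -1.03
(7) = -13.47
(8) = 27.54
(9) = 3.65
(10) = 1.48
(11) = 3.25
(12) = -2.89
(13) = 22.65
(14) = 35.23
(15) = -44.55
(16) = 52.31
(17) = -501.68
(18) = 237.98
(19) = 3.16
(20) = -3.10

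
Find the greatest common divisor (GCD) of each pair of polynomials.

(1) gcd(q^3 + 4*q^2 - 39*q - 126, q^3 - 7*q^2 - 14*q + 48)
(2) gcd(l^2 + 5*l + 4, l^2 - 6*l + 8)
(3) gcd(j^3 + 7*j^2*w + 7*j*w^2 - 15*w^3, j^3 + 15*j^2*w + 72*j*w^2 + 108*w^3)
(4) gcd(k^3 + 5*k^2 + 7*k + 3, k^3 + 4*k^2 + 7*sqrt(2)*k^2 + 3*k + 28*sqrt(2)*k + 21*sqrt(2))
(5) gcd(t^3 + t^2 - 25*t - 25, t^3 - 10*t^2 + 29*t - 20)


(1) = gcd((q - 6)*(q + 3)*(q + 7), (q - 8)*(q - 2)*(q + 3)) = q + 3
(2) = gcd((l + 1)*(l + 4), (l - 4)*(l - 2)) = 1
(3) = gcd((j - w)*(j + 3*w)*(j + 5*w), (j + 3*w)*(j + 6*w)^2) = j + 3*w
(4) = gcd((k + 1)^2*(k + 3), (k + 1)*(k + 3)*(k + 7*sqrt(2))) = k^2 + 4*k + 3
(5) = gcd((t - 5)*(t + 1)*(t + 5), (t - 5)*(t - 4)*(t - 1)) = t - 5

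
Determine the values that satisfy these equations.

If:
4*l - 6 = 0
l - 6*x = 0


Then:
l = 3/2
x = 1/4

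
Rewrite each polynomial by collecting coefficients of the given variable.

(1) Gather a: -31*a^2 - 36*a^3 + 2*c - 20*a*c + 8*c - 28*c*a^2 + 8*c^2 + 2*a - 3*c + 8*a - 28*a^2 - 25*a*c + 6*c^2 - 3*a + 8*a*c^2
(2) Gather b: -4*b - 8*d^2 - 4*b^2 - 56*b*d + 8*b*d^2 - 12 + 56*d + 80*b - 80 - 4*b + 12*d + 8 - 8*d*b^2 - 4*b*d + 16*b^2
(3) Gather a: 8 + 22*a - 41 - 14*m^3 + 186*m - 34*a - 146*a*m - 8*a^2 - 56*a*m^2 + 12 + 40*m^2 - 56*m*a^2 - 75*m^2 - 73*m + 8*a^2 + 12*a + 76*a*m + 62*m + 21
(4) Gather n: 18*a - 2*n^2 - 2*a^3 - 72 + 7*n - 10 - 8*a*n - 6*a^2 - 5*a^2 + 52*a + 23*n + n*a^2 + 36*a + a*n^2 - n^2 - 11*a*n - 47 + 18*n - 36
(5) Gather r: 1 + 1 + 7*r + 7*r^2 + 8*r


(1) = -36*a^3 + a^2*(-28*c - 59) + a*(8*c^2 - 45*c + 7) + 14*c^2 + 7*c
(2) = b^2*(12 - 8*d) + b*(8*d^2 - 60*d + 72) - 8*d^2 + 68*d - 84
(3) = -56*a^2*m + a*(-56*m^2 - 70*m) - 14*m^3 - 35*m^2 + 175*m
(4) = -2*a^3 - 11*a^2 + 106*a + n^2*(a - 3) + n*(a^2 - 19*a + 48) - 165
(5) = 7*r^2 + 15*r + 2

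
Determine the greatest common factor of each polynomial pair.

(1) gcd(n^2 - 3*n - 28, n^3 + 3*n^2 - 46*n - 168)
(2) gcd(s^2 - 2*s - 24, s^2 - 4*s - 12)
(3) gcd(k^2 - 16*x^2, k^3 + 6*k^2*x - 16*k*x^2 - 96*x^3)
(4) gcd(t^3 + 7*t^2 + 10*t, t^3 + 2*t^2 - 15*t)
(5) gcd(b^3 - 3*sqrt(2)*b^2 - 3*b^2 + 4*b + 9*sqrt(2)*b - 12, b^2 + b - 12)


(1) = n^2 - 3*n - 28
(2) = s - 6
(3) = gcd((k - 4*x)*(k + 4*x), (k - 4*x)*(k + 4*x)*(k + 6*x)) = -k^2 + 16*x^2
(4) = t^2 + 5*t
(5) = gcd((b - 3)*(b - 2*sqrt(2))*(b - sqrt(2)), (b - 3)*(b + 4)) = b - 3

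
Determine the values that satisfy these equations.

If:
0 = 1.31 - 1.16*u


Then:
u = 1.13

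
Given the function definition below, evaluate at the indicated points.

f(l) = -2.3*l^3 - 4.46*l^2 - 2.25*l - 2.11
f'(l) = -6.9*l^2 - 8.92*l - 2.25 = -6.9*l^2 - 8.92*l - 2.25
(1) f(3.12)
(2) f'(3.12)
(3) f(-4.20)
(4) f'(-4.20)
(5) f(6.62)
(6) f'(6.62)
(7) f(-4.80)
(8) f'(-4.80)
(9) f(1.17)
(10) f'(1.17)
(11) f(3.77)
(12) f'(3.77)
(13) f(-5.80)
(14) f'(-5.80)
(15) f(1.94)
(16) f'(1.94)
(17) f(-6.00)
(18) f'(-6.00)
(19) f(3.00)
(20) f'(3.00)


(1) = -122.40
(2) = -97.25
(3) = 99.07
(4) = -86.50
(5) = -879.73
(6) = -363.69
(7) = 160.29
(8) = -118.41
(9) = -14.53
(10) = -22.13
(11) = -197.22
(12) = -133.95
(13) = 309.66
(14) = -182.63
(15) = -40.05
(16) = -45.52
(17) = 347.63
(18) = -197.13
(19) = -111.10
(20) = -91.11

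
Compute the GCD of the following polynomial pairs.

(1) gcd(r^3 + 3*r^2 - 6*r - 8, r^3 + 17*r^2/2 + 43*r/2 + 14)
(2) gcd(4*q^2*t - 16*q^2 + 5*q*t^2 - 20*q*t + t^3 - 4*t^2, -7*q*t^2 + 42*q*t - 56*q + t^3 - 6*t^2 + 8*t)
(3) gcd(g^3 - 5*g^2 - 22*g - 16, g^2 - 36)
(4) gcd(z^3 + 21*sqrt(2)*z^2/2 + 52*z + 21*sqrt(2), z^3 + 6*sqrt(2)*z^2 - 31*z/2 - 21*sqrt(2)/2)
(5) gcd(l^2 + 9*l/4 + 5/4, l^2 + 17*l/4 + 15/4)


(1) = gcd((r - 2)*(r + 1)*(r + 4), (r + 1)*(r + 7/2)*(r + 4)) = r^2 + 5*r + 4
(2) = gcd((q + t)*(4*q + t)*(t - 4), (-7*q + t)*(t - 4)*(t - 2)) = t - 4
(3) = 1
(4) = z^2 + 15*sqrt(2)*z/2 + 7
(5) = gcd((l + 1)*(l + 5/4), (l + 5/4)*(l + 3)) = l + 5/4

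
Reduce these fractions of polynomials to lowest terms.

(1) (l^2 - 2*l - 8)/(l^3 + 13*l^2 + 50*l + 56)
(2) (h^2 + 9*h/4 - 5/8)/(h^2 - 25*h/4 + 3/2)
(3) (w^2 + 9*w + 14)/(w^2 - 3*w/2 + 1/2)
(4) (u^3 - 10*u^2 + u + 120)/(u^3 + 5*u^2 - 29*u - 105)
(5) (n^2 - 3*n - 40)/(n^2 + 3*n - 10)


(1) = (l - 4)/(l^2 + 11*l + 28)
(2) = (2*h + 5)/(2*h - 12)
(3) = (2*w^2 + 18*w + 28)/(2*w^2 - 3*w + 1)
(4) = (u - 8)/(u + 7)
(5) = (n - 8)/(n - 2)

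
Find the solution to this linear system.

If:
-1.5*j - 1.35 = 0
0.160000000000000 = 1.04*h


Then:
h = 0.15
j = -0.90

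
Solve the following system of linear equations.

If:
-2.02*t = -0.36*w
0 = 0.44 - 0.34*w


Then:
t = 0.23
w = 1.29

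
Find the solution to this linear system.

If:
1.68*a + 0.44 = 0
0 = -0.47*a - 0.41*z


Then:
a = -0.26
z = 0.30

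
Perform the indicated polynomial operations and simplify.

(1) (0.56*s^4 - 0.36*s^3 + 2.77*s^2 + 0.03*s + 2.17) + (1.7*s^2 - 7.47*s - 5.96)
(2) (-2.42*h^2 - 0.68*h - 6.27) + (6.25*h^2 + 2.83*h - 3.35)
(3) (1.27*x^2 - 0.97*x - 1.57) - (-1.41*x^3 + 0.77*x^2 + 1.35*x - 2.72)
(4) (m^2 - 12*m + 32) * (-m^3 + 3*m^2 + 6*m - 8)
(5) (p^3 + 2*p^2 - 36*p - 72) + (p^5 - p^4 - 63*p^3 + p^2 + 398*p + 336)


(1) = 0.56*s^4 - 0.36*s^3 + 4.47*s^2 - 7.44*s - 3.79
(2) = 3.83*h^2 + 2.15*h - 9.62
(3) = 1.41*x^3 + 0.5*x^2 - 2.32*x + 1.15
(4) = -m^5 + 15*m^4 - 62*m^3 + 16*m^2 + 288*m - 256
(5) = p^5 - p^4 - 62*p^3 + 3*p^2 + 362*p + 264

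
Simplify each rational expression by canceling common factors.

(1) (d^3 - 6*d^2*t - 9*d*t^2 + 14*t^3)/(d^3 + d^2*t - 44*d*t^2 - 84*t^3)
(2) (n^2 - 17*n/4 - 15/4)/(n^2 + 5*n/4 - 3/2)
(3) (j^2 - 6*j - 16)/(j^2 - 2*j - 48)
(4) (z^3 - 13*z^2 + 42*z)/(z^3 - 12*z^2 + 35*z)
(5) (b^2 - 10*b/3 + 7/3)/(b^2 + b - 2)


(1) = (d - t)/(d + 6*t)
(2) = (4*n^2 - 17*n - 15)/(4*n^2 + 5*n - 6)
(3) = (j + 2)/(j + 6)
(4) = (z - 6)/(z - 5)
(5) = (3*b - 7)/(3*b + 6)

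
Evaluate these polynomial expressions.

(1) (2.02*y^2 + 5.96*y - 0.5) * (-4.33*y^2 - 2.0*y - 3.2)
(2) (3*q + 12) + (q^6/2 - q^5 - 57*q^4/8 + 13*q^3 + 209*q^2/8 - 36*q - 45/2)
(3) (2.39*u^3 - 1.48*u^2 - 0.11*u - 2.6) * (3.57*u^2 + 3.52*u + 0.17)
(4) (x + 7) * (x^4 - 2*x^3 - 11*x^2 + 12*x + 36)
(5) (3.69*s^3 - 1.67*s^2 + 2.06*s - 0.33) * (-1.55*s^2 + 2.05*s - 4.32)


(1) = -8.7466*y^4 - 29.8468*y^3 - 16.219*y^2 - 18.072*y + 1.6
(2) = q^6/2 - q^5 - 57*q^4/8 + 13*q^3 + 209*q^2/8 - 33*q - 21/2
(3) = 8.5323*u^5 + 3.1292*u^4 - 5.196*u^3 - 9.9208*u^2 - 9.1707*u - 0.442
(4) = x^5 + 5*x^4 - 25*x^3 - 65*x^2 + 120*x + 252
(5) = -5.7195*s^5 + 10.153*s^4 - 22.5573*s^3 + 11.9489*s^2 - 9.5757*s + 1.4256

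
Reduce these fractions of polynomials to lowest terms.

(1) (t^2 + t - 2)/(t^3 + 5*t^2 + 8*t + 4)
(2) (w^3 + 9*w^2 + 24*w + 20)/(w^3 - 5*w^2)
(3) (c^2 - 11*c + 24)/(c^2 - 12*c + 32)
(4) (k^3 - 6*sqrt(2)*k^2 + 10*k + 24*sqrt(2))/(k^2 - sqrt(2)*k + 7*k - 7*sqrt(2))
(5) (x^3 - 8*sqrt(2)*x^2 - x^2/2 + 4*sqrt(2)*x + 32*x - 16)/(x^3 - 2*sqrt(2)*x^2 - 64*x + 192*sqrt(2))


(1) = (t - 1)/(t^2 + 3*t + 2)
(2) = (w^3 + 9*w^2 + 24*w + 20)/(w^3 - 5*w^2)
(3) = (c - 3)/(c - 4)
(4) = (k^3 - 6*sqrt(2)*k^2 + 10*k + 24*sqrt(2))/(k^2 + k*(7 - sqrt(2)) - 7*sqrt(2))
(5) = (2*x - 1)/(2*x + 12*sqrt(2))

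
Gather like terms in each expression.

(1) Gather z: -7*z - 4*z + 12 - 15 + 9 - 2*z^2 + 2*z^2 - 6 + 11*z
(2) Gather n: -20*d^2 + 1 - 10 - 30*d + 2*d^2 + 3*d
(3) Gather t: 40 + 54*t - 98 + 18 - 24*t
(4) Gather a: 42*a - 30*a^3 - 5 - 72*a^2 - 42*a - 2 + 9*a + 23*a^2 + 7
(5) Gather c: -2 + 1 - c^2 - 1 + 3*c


(1) = 0
(2) = -18*d^2 - 27*d - 9
(3) = 30*t - 40
(4) = -30*a^3 - 49*a^2 + 9*a
(5) = -c^2 + 3*c - 2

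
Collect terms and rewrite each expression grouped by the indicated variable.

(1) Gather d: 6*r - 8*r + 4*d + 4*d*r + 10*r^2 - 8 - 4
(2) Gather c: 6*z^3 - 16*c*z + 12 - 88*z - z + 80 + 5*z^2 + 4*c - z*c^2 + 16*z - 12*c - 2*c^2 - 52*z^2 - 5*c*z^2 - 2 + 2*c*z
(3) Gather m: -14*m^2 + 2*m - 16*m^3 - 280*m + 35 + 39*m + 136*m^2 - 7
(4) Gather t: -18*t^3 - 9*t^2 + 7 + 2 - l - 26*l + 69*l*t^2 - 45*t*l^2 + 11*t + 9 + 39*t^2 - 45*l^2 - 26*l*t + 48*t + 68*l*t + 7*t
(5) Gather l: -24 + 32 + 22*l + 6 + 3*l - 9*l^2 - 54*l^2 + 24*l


(1) = d*(4*r + 4) + 10*r^2 - 2*r - 12
(2) = c^2*(-z - 2) + c*(-5*z^2 - 14*z - 8) + 6*z^3 - 47*z^2 - 73*z + 90
(3) = -16*m^3 + 122*m^2 - 239*m + 28
(4) = -45*l^2 - 27*l - 18*t^3 + t^2*(69*l + 30) + t*(-45*l^2 + 42*l + 66) + 18
(5) = -63*l^2 + 49*l + 14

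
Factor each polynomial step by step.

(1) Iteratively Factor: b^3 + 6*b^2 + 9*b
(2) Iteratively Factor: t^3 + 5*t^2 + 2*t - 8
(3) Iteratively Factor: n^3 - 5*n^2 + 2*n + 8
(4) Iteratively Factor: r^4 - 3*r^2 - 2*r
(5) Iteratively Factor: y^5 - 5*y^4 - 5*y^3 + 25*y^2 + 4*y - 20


(1) = (b)*(b^2 + 6*b + 9) = b*(b + 3)*(b + 3)
(2) = (t - 1)*(t^2 + 6*t + 8) = (t - 1)*(t + 4)*(t + 2)
(3) = (n - 4)*(n^2 - n - 2) = (n - 4)*(n + 1)*(n - 2)
(4) = (r - 2)*(r^3 + 2*r^2 + r) = r*(r - 2)*(r^2 + 2*r + 1) = r*(r - 2)*(r + 1)*(r + 1)
(5) = (y + 2)*(y^4 - 7*y^3 + 9*y^2 + 7*y - 10) = (y - 1)*(y + 2)*(y^3 - 6*y^2 + 3*y + 10) = (y - 2)*(y - 1)*(y + 2)*(y^2 - 4*y - 5) = (y - 5)*(y - 2)*(y - 1)*(y + 2)*(y + 1)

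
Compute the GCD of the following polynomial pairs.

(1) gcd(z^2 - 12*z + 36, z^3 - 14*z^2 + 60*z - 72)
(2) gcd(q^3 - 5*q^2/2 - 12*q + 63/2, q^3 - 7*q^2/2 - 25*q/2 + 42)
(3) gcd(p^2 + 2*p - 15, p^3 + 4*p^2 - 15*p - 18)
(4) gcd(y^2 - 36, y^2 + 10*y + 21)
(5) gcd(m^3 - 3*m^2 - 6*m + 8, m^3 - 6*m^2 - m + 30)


(1) = z^2 - 12*z + 36
(2) = q^2 + q/2 - 21/2
(3) = gcd((p - 3)*(p + 5), (p - 3)*(p + 1)*(p + 6)) = p - 3
(4) = gcd((y - 6)*(y + 6), (y + 3)*(y + 7)) = 1
(5) = m + 2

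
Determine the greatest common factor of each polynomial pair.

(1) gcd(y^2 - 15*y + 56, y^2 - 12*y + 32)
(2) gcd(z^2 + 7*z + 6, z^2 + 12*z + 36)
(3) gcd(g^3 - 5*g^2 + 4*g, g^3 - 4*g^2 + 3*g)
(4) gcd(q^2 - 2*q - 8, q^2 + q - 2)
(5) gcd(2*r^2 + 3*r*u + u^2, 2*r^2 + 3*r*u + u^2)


(1) = y - 8
(2) = z + 6
(3) = g^2 - g
(4) = q + 2
(5) = gcd((r + u)*(2*r + u), (r + u)*(2*r + u)) = 2*r^2 + 3*r*u + u^2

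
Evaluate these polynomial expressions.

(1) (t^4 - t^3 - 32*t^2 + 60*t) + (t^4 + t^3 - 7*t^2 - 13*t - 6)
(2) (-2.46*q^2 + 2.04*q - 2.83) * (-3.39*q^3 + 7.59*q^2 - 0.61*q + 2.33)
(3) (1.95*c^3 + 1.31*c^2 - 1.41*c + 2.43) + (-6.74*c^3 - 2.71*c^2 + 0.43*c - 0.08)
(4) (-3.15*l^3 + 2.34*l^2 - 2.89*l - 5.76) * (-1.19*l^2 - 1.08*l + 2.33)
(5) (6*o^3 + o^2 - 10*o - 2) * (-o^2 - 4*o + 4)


(1) = 2*t^4 - 39*t^2 + 47*t - 6
(2) = 8.3394*q^5 - 25.587*q^4 + 26.5779*q^3 - 28.4559*q^2 + 6.4795*q - 6.5939
(3) = -4.79*c^3 - 1.4*c^2 - 0.98*c + 2.35
(4) = 3.7485*l^5 + 0.6174*l^4 - 6.4276*l^3 + 15.4278*l^2 - 0.5129*l - 13.4208
(5) = -6*o^5 - 25*o^4 + 30*o^3 + 46*o^2 - 32*o - 8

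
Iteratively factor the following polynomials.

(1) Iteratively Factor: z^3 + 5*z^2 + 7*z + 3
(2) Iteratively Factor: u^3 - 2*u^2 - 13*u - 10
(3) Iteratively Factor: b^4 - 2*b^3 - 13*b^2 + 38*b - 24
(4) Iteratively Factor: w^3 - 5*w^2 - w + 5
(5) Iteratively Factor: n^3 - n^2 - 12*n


(1) = (z + 1)*(z^2 + 4*z + 3) = (z + 1)*(z + 3)*(z + 1)
(2) = (u - 5)*(u^2 + 3*u + 2) = (u - 5)*(u + 1)*(u + 2)
(3) = (b - 2)*(b^3 - 13*b + 12) = (b - 2)*(b - 1)*(b^2 + b - 12) = (b - 3)*(b - 2)*(b - 1)*(b + 4)
(4) = (w - 1)*(w^2 - 4*w - 5) = (w - 5)*(w - 1)*(w + 1)
(5) = (n - 4)*(n^2 + 3*n) = (n - 4)*(n + 3)*(n)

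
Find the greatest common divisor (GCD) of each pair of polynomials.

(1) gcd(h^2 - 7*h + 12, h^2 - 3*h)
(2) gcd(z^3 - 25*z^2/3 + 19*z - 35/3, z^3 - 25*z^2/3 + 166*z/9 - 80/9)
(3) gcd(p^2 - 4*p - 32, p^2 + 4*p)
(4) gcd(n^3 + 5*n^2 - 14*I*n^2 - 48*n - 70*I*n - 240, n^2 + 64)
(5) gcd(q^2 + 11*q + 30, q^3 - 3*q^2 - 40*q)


(1) = h - 3
(2) = gcd((z - 5)*(z - 7/3)*(z - 1), (z - 5)*(z - 8/3)*(z - 2/3)) = z - 5
(3) = p + 4
(4) = n - 8*I
(5) = q + 5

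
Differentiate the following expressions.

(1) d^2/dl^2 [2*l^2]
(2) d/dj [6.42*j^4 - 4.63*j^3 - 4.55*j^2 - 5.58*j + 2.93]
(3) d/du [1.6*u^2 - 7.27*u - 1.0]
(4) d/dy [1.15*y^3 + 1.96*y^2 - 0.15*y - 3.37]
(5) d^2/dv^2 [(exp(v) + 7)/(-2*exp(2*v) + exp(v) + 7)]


(1) = 4
(2) = 25.68*j^3 - 13.89*j^2 - 9.1*j - 5.58
(3) = 3.2*u - 7.27
(4) = 3.45*y^2 + 3.92*y - 0.15
(5) = (-4*exp(3*v) - 114*exp(2*v) - 42*exp(v) - 392)*exp(2*v)/(8*exp(6*v) - 12*exp(5*v) - 78*exp(4*v) + 83*exp(3*v) + 273*exp(2*v) - 147*exp(v) - 343)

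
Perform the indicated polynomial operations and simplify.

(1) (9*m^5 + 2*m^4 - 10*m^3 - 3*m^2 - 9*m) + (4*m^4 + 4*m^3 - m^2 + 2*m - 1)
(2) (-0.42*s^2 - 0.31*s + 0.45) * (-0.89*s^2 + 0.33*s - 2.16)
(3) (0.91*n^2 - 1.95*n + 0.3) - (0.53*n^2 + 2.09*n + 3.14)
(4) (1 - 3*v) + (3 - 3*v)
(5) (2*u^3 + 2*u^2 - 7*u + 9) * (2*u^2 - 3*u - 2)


(1) = 9*m^5 + 6*m^4 - 6*m^3 - 4*m^2 - 7*m - 1
(2) = 0.3738*s^4 + 0.1373*s^3 + 0.4044*s^2 + 0.8181*s - 0.972
(3) = 0.38*n^2 - 4.04*n - 2.84
(4) = 4 - 6*v
(5) = 4*u^5 - 2*u^4 - 24*u^3 + 35*u^2 - 13*u - 18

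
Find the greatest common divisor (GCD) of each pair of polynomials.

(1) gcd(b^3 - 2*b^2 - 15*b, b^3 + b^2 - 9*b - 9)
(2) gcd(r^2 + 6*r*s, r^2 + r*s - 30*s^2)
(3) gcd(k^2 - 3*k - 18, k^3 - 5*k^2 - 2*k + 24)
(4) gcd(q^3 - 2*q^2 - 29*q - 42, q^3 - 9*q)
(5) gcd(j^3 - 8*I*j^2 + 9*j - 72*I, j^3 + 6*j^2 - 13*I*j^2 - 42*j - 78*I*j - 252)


(1) = b + 3
(2) = r + 6*s
(3) = gcd((k - 6)*(k + 3), (k - 4)*(k - 3)*(k + 2)) = 1
(4) = q + 3
(5) = 1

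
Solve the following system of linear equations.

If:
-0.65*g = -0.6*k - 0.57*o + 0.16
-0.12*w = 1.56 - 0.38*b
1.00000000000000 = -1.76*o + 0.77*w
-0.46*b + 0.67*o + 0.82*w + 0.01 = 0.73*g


Then:
b = 0.315789473684211*w + 4.10526315789474
g = 1.32583813987022*w - 3.09466146686767
k = 1.02069965152608*w - 2.54611052850058
o = 0.4375*w - 0.568181818181818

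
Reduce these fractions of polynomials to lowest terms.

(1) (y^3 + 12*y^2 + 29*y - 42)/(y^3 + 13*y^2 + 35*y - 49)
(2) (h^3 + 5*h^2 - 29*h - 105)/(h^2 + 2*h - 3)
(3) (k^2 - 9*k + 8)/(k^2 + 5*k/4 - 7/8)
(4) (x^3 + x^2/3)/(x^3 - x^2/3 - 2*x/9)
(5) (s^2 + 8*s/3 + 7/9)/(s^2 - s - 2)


(1) = (y + 6)/(y + 7)
(2) = (h^2 + 2*h - 35)/(h - 1)
(3) = (8*k^2 - 72*k + 64)/(8*k^2 + 10*k - 7)
(4) = 3*x/(3*x - 2)
(5) = (9*s^2 + 24*s + 7)/(9*s^2 - 9*s - 18)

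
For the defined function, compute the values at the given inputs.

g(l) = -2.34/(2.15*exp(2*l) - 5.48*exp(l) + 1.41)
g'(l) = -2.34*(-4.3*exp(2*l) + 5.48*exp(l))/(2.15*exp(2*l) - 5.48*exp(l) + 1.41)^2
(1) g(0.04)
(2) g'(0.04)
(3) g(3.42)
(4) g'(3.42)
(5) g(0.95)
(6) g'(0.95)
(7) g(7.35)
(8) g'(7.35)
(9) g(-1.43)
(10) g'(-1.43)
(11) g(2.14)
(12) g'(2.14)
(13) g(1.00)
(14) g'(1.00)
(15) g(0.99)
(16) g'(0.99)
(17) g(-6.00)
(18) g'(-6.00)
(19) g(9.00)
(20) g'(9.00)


(1) = 1.19
(2) = -0.63
(3) = -0.00
(4) = 0.00
(5) = -1.45
(6) = 13.08
(7) = -0.00
(8) = 0.00
(9) = -10.55
(10) = -50.70
(11) = -0.02
(12) = 0.05
(13) = -0.97
(14) = 6.85
(15) = -1.05
(16) = 7.69
(17) = -1.68
(18) = -0.02
(19) = -0.00
(20) = 0.00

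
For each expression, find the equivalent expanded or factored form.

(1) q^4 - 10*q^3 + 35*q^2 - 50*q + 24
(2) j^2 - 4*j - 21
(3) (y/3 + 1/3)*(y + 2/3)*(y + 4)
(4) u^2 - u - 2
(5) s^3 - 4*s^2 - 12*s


(1) = (q - 4)*(q - 3)*(q - 2)*(q - 1)
(2) = (j - 7)*(j + 3)
(3) = y^3/3 + 17*y^2/9 + 22*y/9 + 8/9
(4) = (u - 2)*(u + 1)
(5) = s*(s - 6)*(s + 2)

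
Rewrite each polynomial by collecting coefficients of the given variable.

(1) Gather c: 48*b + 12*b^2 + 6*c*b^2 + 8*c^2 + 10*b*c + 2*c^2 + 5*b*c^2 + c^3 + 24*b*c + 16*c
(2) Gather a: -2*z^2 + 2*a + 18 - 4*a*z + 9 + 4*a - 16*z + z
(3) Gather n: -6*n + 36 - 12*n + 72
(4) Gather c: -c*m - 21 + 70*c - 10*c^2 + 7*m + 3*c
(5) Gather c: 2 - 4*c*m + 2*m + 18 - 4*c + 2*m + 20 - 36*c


(1) = 12*b^2 + 48*b + c^3 + c^2*(5*b + 10) + c*(6*b^2 + 34*b + 16)
(2) = a*(6 - 4*z) - 2*z^2 - 15*z + 27
(3) = 108 - 18*n
(4) = -10*c^2 + c*(73 - m) + 7*m - 21
(5) = c*(-4*m - 40) + 4*m + 40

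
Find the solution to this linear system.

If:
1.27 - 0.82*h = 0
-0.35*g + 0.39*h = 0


Then:
g = 1.73
h = 1.55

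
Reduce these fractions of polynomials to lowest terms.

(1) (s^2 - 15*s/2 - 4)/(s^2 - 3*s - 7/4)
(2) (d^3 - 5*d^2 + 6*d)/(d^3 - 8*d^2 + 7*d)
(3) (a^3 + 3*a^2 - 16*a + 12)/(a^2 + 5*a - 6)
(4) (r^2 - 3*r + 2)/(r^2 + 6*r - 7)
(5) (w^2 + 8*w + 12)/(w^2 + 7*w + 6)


(1) = (2*s - 16)/(2*s - 7)
(2) = (d^2 - 5*d + 6)/(d^2 - 8*d + 7)
(3) = a - 2
(4) = (r - 2)/(r + 7)
(5) = (w + 2)/(w + 1)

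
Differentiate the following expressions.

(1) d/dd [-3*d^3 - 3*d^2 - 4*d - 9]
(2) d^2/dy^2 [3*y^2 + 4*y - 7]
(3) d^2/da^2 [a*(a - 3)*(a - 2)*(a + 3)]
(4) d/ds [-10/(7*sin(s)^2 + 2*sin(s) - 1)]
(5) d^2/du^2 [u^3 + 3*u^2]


(1) = -9*d^2 - 6*d - 4
(2) = 6
(3) = 12*a^2 - 12*a - 18
(4) = 20*(7*sin(s) + 1)*cos(s)/(7*sin(s)^2 + 2*sin(s) - 1)^2
(5) = 6*u + 6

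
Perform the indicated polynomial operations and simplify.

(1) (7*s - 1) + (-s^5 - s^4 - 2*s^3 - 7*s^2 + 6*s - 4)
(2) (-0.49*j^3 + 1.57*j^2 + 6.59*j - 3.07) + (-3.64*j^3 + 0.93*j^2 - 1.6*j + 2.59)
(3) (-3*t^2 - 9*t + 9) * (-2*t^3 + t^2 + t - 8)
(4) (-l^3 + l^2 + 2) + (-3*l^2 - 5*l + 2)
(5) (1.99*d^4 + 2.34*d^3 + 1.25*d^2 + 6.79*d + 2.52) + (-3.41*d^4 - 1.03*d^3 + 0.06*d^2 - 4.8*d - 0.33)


(1) = -s^5 - s^4 - 2*s^3 - 7*s^2 + 13*s - 5
(2) = -4.13*j^3 + 2.5*j^2 + 4.99*j - 0.48
(3) = 6*t^5 + 15*t^4 - 30*t^3 + 24*t^2 + 81*t - 72
(4) = -l^3 - 2*l^2 - 5*l + 4
(5) = -1.42*d^4 + 1.31*d^3 + 1.31*d^2 + 1.99*d + 2.19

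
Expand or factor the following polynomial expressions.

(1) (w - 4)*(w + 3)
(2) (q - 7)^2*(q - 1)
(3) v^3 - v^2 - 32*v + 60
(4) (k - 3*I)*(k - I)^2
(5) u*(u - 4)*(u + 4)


(1) = w^2 - w - 12
(2) = q^3 - 15*q^2 + 63*q - 49
(3) = (v - 5)*(v - 2)*(v + 6)
(4) = k^3 - 5*I*k^2 - 7*k + 3*I
(5) = u^3 - 16*u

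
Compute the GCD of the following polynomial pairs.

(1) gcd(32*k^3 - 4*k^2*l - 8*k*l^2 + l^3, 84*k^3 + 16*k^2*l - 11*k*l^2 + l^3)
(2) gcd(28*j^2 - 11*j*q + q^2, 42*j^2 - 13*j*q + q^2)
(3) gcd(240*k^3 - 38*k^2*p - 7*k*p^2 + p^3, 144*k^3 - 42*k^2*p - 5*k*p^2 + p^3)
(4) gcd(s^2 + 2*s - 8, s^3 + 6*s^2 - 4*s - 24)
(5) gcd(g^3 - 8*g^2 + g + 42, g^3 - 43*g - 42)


(1) = gcd((-8*k + l)*(-2*k + l)*(2*k + l), (-7*k + l)*(-6*k + l)*(2*k + l)) = 2*k + l
(2) = -7*j + q
(3) = gcd((-8*k + p)*(-5*k + p)*(6*k + p), (-8*k + p)*(-3*k + p)*(6*k + p)) = -48*k^2 - 2*k*p + p^2
(4) = gcd((s - 2)*(s + 4), (s - 2)*(s + 2)*(s + 6)) = s - 2
(5) = gcd((g - 7)*(g - 3)*(g + 2), (g - 7)*(g + 1)*(g + 6)) = g - 7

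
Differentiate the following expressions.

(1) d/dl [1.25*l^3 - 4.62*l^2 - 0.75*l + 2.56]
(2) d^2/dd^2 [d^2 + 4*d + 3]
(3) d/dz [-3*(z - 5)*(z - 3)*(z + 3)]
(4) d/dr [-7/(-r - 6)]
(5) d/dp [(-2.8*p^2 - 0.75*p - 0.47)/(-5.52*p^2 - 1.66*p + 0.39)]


(1) = 3.75*l^2 - 9.24*l - 0.75
(2) = 2
(3) = -9*z^2 + 30*z + 27
(4) = -7/(r + 6)^2
(5) = (0.508*p^2 - 7.3728*p - 1.0727)/(30.4704*p^4 + 18.3264*p^3 - 1.55*p^2 - 1.2948*p + 0.1521)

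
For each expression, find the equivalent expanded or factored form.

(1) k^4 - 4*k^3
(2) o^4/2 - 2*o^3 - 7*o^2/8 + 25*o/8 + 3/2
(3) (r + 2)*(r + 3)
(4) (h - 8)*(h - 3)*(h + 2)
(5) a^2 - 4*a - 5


(1) = k^3*(k - 4)
(2) = (o/2 + 1/2)*(o - 4)*(o - 3/2)*(o + 1/2)
(3) = r^2 + 5*r + 6
(4) = h^3 - 9*h^2 + 2*h + 48
(5) = (a - 5)*(a + 1)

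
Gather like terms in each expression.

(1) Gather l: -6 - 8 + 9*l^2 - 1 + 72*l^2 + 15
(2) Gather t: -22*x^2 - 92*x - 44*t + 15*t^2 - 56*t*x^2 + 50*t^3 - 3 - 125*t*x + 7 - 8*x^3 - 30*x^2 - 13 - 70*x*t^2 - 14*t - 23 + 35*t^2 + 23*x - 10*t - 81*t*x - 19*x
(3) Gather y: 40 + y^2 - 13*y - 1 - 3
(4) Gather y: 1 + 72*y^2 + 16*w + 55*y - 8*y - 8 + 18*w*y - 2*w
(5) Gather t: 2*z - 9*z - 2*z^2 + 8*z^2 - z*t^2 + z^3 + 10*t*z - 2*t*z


(1) = 81*l^2
(2) = 50*t^3 + t^2*(50 - 70*x) + t*(-56*x^2 - 206*x - 68) - 8*x^3 - 52*x^2 - 88*x - 32
(3) = y^2 - 13*y + 36
(4) = 14*w + 72*y^2 + y*(18*w + 47) - 7
(5) = -t^2*z + 8*t*z + z^3 + 6*z^2 - 7*z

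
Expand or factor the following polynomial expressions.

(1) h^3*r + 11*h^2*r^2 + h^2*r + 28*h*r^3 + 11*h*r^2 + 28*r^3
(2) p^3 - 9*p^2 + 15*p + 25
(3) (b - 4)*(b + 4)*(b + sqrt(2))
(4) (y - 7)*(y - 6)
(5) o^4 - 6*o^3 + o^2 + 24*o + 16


(1) = (h + 4*r)*(h + 7*r)*(h*r + r)
(2) = (p - 5)^2*(p + 1)
(3) = b^3 + sqrt(2)*b^2 - 16*b - 16*sqrt(2)
(4) = y^2 - 13*y + 42
(5) = (o - 4)^2*(o + 1)^2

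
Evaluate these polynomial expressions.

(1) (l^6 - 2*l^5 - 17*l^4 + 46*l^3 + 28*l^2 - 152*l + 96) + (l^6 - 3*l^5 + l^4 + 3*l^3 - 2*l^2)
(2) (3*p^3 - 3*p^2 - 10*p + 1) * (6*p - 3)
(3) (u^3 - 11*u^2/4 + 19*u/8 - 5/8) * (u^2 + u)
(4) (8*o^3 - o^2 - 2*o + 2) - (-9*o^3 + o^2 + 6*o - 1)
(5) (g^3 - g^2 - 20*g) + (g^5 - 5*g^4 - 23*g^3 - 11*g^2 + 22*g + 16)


(1) = 2*l^6 - 5*l^5 - 16*l^4 + 49*l^3 + 26*l^2 - 152*l + 96
(2) = 18*p^4 - 27*p^3 - 51*p^2 + 36*p - 3
(3) = u^5 - 7*u^4/4 - 3*u^3/8 + 7*u^2/4 - 5*u/8
(4) = 17*o^3 - 2*o^2 - 8*o + 3
(5) = g^5 - 5*g^4 - 22*g^3 - 12*g^2 + 2*g + 16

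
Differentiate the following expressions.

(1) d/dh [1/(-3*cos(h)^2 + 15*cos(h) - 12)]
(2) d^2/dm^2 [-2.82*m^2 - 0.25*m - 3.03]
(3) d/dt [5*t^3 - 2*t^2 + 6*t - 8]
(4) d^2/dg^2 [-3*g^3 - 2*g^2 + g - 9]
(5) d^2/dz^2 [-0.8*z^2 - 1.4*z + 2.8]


(1) = (5 - 2*cos(h))*sin(h)/(3*(cos(h)^2 - 5*cos(h) + 4)^2)
(2) = -5.64000000000000
(3) = 15*t^2 - 4*t + 6
(4) = -18*g - 4
(5) = -1.60000000000000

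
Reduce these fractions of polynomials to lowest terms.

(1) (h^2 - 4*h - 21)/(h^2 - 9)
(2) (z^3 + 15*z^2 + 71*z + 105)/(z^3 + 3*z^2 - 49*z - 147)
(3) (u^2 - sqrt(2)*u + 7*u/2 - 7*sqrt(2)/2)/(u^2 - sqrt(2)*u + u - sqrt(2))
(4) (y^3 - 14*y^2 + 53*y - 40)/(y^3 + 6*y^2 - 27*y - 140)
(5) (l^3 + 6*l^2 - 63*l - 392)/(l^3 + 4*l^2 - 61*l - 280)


(1) = (h - 7)/(h - 3)
(2) = (z + 5)/(z - 7)
(3) = (2*u + 7)/(2*u + 2)
(4) = (y^2 - 9*y + 8)/(y^2 + 11*y + 28)
(5) = (l + 7)/(l + 5)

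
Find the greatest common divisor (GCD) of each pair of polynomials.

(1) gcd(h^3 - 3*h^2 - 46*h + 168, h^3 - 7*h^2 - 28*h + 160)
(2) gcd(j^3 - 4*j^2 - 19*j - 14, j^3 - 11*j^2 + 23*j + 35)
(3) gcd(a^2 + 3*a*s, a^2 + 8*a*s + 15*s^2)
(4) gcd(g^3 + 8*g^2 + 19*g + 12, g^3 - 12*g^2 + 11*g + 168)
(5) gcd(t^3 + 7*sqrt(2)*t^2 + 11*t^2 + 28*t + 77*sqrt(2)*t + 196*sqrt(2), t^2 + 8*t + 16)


(1) = gcd((h - 6)*(h - 4)*(h + 7), (h - 8)*(h - 4)*(h + 5)) = h - 4
(2) = gcd((j - 7)*(j + 1)*(j + 2), (j - 7)*(j - 5)*(j + 1)) = j^2 - 6*j - 7
(3) = gcd(a*(a + 3*s), (a + 3*s)*(a + 5*s)) = a + 3*s
(4) = gcd((g + 1)*(g + 3)*(g + 4), (g - 8)*(g - 7)*(g + 3)) = g + 3
(5) = gcd((t + 4)*(t + 7)*(t + 7*sqrt(2)), (t + 4)^2) = t + 4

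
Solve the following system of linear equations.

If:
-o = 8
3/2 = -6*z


Then:
o = -8
z = -1/4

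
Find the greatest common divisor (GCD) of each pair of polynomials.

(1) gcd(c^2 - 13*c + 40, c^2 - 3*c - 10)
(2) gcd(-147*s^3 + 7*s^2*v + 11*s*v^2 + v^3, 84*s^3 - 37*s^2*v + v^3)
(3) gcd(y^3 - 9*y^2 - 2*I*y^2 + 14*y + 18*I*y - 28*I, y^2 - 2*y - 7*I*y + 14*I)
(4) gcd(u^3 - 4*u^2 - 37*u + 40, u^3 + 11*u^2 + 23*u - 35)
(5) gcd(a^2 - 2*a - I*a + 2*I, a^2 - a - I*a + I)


(1) = gcd((c - 8)*(c - 5), (c - 5)*(c + 2)) = c - 5
(2) = 21*s^2 - 4*s*v - v^2
(3) = gcd((y - 7)*(y - 2)*(y - 2*I), (y - 2)*(y - 7*I)) = y - 2
(4) = gcd((u - 8)*(u - 1)*(u + 5), (u - 1)*(u + 5)*(u + 7)) = u^2 + 4*u - 5
(5) = gcd((a - 2)*(a - I), (a - 1)*(a - I)) = a - I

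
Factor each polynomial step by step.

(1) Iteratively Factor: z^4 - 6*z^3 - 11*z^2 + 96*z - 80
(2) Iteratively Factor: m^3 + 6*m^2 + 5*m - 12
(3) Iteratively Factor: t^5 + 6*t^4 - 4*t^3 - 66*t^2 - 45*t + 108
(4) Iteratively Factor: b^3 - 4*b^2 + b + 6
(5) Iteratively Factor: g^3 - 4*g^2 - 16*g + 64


(1) = (z + 4)*(z^3 - 10*z^2 + 29*z - 20) = (z - 5)*(z + 4)*(z^2 - 5*z + 4) = (z - 5)*(z - 1)*(z + 4)*(z - 4)
(2) = (m + 3)*(m^2 + 3*m - 4) = (m - 1)*(m + 3)*(m + 4)
(3) = (t + 3)*(t^4 + 3*t^3 - 13*t^2 - 27*t + 36) = (t - 3)*(t + 3)*(t^3 + 6*t^2 + 5*t - 12) = (t - 3)*(t + 3)^2*(t^2 + 3*t - 4) = (t - 3)*(t - 1)*(t + 3)^2*(t + 4)
(4) = (b - 2)*(b^2 - 2*b - 3) = (b - 3)*(b - 2)*(b + 1)
(5) = (g - 4)*(g^2 - 16) = (g - 4)^2*(g + 4)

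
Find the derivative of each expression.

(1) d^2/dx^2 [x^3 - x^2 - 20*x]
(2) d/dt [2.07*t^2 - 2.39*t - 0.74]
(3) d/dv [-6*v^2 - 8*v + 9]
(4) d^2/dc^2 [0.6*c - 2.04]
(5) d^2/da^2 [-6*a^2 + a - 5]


(1) = 6*x - 2
(2) = 4.14*t - 2.39
(3) = -12*v - 8
(4) = 0
(5) = -12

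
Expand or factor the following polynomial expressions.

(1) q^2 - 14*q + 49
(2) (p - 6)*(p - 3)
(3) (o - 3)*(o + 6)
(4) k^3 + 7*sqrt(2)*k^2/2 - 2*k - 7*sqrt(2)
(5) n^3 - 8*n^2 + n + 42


(1) = (q - 7)^2
(2) = p^2 - 9*p + 18
(3) = o^2 + 3*o - 18
(4) = (k - sqrt(2))*(k + sqrt(2))*(k + 7*sqrt(2)/2)
(5) = (n - 7)*(n - 3)*(n + 2)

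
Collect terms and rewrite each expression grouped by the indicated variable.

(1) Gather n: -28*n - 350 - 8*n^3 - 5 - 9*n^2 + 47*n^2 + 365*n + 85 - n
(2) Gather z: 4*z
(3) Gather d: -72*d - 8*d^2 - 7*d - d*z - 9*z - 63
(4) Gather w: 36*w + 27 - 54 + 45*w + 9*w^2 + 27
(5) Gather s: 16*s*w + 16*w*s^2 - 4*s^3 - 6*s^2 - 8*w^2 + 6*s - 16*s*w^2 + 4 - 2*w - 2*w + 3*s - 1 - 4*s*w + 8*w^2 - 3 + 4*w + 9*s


(1) = -8*n^3 + 38*n^2 + 336*n - 270
(2) = 4*z
(3) = -8*d^2 + d*(-z - 79) - 9*z - 63
(4) = 9*w^2 + 81*w
(5) = -4*s^3 + s^2*(16*w - 6) + s*(-16*w^2 + 12*w + 18)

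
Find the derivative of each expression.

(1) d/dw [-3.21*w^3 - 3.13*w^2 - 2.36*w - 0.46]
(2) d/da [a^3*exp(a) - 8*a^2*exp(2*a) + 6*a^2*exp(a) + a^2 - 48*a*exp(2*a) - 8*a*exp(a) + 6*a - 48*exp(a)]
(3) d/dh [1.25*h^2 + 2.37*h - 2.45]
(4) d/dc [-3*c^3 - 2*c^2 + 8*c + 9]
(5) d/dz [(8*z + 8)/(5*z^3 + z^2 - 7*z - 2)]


(1) = -9.63*w^2 - 6.26*w - 2.36
(2) = a^3*exp(a) - 16*a^2*exp(2*a) + 9*a^2*exp(a) - 112*a*exp(2*a) + 4*a*exp(a) + 2*a - 48*exp(2*a) - 56*exp(a) + 6
(3) = 2.5*h + 2.37
(4) = -9*c^2 - 4*c + 8
(5) = 8*(5*z^3 + z^2 - 7*z - (z + 1)*(15*z^2 + 2*z - 7) - 2)/(5*z^3 + z^2 - 7*z - 2)^2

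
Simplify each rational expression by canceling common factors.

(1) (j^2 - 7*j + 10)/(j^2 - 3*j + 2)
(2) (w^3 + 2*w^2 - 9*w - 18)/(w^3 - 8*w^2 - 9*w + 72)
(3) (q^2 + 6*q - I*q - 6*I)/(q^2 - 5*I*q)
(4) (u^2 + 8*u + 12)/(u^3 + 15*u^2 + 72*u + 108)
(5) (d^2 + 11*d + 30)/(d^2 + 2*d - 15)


(1) = (j - 5)/(j - 1)
(2) = (w + 2)/(w - 8)
(3) = (q^2 + q*(6 - I) - 6*I)/(q^2 - 5*I*q)
(4) = (u + 2)/(u^2 + 9*u + 18)
(5) = (d + 6)/(d - 3)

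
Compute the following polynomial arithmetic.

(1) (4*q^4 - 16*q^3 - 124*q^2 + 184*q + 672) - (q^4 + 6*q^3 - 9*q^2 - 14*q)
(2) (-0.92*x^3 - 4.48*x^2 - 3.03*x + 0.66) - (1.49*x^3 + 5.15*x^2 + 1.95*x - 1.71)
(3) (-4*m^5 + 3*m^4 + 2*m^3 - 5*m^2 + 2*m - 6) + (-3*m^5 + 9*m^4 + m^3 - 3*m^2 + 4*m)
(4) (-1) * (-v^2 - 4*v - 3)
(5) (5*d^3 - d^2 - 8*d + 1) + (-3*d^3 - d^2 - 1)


(1) = 3*q^4 - 22*q^3 - 115*q^2 + 198*q + 672
(2) = -2.41*x^3 - 9.63*x^2 - 4.98*x + 2.37
(3) = -7*m^5 + 12*m^4 + 3*m^3 - 8*m^2 + 6*m - 6
(4) = v^2 + 4*v + 3
(5) = 2*d^3 - 2*d^2 - 8*d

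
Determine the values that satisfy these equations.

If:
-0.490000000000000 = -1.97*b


Then:
b = 0.25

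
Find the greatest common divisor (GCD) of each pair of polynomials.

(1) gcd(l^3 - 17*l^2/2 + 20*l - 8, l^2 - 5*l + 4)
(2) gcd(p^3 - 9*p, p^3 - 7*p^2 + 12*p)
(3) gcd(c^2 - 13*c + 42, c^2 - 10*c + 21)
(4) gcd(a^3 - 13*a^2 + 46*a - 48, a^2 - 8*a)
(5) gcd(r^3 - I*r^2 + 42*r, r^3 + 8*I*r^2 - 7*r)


(1) = l - 4
(2) = gcd(p*(p - 3)*(p + 3), p*(p - 4)*(p - 3)) = p^2 - 3*p
(3) = gcd((c - 7)*(c - 6), (c - 7)*(c - 3)) = c - 7
(4) = a - 8
(5) = gcd(r*(r - 7*I)*(r + 6*I), r*(r + I)*(r + 7*I)) = r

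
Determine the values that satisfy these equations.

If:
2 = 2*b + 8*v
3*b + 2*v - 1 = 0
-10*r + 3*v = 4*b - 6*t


Then:
b = 1/5
r = 3*t/5 - 1/50
v = 1/5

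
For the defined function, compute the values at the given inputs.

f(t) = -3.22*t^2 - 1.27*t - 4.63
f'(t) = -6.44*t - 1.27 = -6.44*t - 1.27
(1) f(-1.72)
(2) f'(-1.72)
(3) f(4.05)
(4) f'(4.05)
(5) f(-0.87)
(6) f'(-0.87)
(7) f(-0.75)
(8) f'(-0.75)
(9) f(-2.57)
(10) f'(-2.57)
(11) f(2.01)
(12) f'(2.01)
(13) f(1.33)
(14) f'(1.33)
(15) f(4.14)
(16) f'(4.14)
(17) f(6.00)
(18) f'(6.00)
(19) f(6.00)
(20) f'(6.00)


(1) = -11.97
(2) = 9.81
(3) = -62.59
(4) = -27.35
(5) = -5.96
(6) = 4.33
(7) = -5.49
(8) = 3.56
(9) = -22.63
(10) = 15.28
(11) = -20.19
(12) = -14.21
(13) = -12.01
(14) = -9.84
(15) = -65.08
(16) = -27.93
(17) = -128.17
(18) = -39.91
(19) = -128.17
(20) = -39.91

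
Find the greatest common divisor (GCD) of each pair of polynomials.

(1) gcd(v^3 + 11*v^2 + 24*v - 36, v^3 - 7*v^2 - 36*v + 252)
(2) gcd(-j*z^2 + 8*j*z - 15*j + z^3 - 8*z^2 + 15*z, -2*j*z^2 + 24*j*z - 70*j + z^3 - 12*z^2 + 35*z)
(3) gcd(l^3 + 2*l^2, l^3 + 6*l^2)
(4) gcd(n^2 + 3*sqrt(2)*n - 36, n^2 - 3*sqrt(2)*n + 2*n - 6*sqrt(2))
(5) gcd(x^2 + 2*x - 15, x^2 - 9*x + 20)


(1) = gcd((v - 1)*(v + 6)^2, (v - 7)*(v - 6)*(v + 6)) = v + 6
(2) = z - 5
(3) = gcd(l^2*(l + 2), l^2*(l + 6)) = l^2
(4) = n - 3*sqrt(2)
(5) = gcd((x - 3)*(x + 5), (x - 5)*(x - 4)) = 1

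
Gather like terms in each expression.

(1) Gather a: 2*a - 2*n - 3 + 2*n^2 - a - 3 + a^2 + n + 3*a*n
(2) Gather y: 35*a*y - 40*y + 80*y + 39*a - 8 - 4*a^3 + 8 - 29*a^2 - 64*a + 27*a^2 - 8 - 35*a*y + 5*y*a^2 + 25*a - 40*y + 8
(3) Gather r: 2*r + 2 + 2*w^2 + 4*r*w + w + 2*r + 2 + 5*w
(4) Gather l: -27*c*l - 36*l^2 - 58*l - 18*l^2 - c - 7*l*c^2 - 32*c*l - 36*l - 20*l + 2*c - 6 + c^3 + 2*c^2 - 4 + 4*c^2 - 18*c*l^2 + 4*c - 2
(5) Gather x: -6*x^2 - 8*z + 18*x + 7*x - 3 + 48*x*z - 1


(1) = a^2 + a*(3*n + 1) + 2*n^2 - n - 6
(2) = -4*a^3 + 5*a^2*y - 2*a^2
(3) = r*(4*w + 4) + 2*w^2 + 6*w + 4
(4) = c^3 + 6*c^2 + 5*c + l^2*(-18*c - 54) + l*(-7*c^2 - 59*c - 114) - 12
(5) = -6*x^2 + x*(48*z + 25) - 8*z - 4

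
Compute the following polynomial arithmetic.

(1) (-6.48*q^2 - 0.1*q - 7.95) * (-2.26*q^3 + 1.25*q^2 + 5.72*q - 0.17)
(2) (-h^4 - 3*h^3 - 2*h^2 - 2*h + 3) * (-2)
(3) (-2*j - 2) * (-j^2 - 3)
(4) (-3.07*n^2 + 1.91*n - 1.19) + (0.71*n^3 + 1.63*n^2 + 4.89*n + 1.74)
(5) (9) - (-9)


(1) = 14.6448*q^5 - 7.874*q^4 - 19.2236*q^3 - 9.4079*q^2 - 45.457*q + 1.3515
(2) = 2*h^4 + 6*h^3 + 4*h^2 + 4*h - 6
(3) = 2*j^3 + 2*j^2 + 6*j + 6
(4) = 0.71*n^3 - 1.44*n^2 + 6.8*n + 0.55
(5) = 18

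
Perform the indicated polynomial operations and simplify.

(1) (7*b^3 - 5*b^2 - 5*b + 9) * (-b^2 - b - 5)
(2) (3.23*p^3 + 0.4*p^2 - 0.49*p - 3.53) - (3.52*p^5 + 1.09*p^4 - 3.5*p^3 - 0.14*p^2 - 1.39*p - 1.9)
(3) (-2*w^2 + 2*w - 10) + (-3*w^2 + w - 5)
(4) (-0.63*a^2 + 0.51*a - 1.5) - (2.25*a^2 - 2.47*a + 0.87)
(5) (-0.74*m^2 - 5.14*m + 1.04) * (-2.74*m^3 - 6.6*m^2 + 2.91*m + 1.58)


(1) = -7*b^5 - 2*b^4 - 25*b^3 + 21*b^2 + 16*b - 45
(2) = -3.52*p^5 - 1.09*p^4 + 6.73*p^3 + 0.54*p^2 + 0.9*p - 1.63
(3) = -5*w^2 + 3*w - 15
(4) = -2.88*a^2 + 2.98*a - 2.37
(5) = 2.0276*m^5 + 18.9676*m^4 + 28.921*m^3 - 22.9906*m^2 - 5.0948*m + 1.6432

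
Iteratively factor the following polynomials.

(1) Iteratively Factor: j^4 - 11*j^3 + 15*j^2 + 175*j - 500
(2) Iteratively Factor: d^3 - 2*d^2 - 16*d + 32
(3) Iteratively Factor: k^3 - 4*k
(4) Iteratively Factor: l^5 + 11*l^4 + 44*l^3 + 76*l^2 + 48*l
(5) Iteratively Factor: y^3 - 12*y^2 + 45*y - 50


(1) = (j - 5)*(j^3 - 6*j^2 - 15*j + 100) = (j - 5)*(j + 4)*(j^2 - 10*j + 25) = (j - 5)^2*(j + 4)*(j - 5)
(2) = (d + 4)*(d^2 - 6*d + 8) = (d - 4)*(d + 4)*(d - 2)
(3) = (k + 2)*(k^2 - 2*k) = k*(k + 2)*(k - 2)
(4) = (l + 4)*(l^4 + 7*l^3 + 16*l^2 + 12*l) = (l + 2)*(l + 4)*(l^3 + 5*l^2 + 6*l) = l*(l + 2)*(l + 4)*(l^2 + 5*l + 6) = l*(l + 2)*(l + 3)*(l + 4)*(l + 2)
(5) = (y - 2)*(y^2 - 10*y + 25) = (y - 5)*(y - 2)*(y - 5)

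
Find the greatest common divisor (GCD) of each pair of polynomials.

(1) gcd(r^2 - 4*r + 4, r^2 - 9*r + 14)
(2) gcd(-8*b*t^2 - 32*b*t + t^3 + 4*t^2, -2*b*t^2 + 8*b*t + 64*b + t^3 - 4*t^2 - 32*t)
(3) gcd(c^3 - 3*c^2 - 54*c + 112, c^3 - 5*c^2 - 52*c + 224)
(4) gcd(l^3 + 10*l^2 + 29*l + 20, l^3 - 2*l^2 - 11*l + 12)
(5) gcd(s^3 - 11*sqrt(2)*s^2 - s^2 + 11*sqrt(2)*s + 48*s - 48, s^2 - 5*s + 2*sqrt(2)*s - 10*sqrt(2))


(1) = r - 2
(2) = gcd(t*(-8*b + t)*(t + 4), (-2*b + t)*(t - 8)*(t + 4)) = t + 4
(3) = gcd((c - 8)*(c - 2)*(c + 7), (c - 8)*(c - 4)*(c + 7)) = c^2 - c - 56
(4) = 1
(5) = gcd((s - 1)*(s - 8*sqrt(2))*(s - 3*sqrt(2)), (s - 5)*(s + 2*sqrt(2))) = 1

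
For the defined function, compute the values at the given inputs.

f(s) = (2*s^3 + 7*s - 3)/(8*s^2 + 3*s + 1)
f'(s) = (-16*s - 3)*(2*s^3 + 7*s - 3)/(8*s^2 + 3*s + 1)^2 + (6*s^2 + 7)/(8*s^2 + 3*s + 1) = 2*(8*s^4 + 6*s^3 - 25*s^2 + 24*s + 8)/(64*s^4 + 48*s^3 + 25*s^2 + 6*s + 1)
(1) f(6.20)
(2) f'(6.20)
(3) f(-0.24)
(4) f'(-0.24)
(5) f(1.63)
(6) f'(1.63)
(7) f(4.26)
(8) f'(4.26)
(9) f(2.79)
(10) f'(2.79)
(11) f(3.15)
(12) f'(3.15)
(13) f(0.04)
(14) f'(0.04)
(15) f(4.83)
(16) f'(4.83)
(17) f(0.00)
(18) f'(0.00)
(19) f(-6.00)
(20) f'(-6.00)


(1) = 1.58
(2) = 0.23
(3) = -6.35
(4) = 2.71
(5) = 0.63
(6) = 0.17
(7) = 1.14
(8) = 0.22
(9) = 0.84
(10) = 0.19
(11) = 0.91
(12) = 0.20
(13) = -2.40
(14) = 13.90
(15) = 1.27
(16) = 0.22
(17) = -3.00
(18) = 16.00
(19) = -1.76
(20) = 0.22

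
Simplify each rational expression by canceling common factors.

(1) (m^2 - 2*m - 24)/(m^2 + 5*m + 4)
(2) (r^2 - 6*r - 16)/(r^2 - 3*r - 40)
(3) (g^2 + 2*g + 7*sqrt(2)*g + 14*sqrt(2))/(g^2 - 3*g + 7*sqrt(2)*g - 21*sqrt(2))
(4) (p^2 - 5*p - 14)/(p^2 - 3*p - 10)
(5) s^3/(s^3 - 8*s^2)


(1) = (m - 6)/(m + 1)
(2) = (r + 2)/(r + 5)
(3) = (g + 2)/(g - 3)
(4) = (p - 7)/(p - 5)
(5) = s/(s - 8)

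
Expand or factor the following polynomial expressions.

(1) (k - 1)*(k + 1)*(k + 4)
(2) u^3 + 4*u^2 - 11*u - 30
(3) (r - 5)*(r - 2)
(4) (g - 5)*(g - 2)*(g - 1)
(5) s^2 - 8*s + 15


(1) = k^3 + 4*k^2 - k - 4
(2) = (u - 3)*(u + 2)*(u + 5)
(3) = r^2 - 7*r + 10
(4) = g^3 - 8*g^2 + 17*g - 10
(5) = (s - 5)*(s - 3)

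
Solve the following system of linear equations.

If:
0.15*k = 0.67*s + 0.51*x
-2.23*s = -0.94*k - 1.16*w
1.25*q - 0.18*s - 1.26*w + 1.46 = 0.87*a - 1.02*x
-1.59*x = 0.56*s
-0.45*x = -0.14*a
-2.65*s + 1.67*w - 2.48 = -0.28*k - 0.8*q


Then:
a = 1.01
k = -2.92
q = -0.19
s = -0.89
w = 0.65
x = 0.31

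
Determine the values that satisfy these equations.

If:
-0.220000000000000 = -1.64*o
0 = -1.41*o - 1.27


Then:
No Solution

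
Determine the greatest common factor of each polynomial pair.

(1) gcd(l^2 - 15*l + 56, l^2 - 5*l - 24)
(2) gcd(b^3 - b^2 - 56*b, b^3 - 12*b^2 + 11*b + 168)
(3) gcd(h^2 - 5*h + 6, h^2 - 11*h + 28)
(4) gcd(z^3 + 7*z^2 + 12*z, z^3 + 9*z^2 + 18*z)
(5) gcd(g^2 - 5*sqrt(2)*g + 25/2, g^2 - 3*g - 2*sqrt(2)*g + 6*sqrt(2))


(1) = gcd((l - 8)*(l - 7), (l - 8)*(l + 3)) = l - 8
(2) = b - 8
(3) = 1
(4) = z^2 + 3*z
(5) = gcd((g - 5*sqrt(2)/2)^2, (g - 3)*(g - 2*sqrt(2))) = 1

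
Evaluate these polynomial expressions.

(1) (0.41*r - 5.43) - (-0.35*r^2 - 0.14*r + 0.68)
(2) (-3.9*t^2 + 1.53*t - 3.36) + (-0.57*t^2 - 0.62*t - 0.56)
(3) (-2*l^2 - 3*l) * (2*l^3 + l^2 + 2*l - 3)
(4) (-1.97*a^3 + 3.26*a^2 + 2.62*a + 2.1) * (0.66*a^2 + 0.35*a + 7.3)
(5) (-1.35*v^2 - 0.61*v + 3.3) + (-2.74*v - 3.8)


(1) = 0.35*r^2 + 0.55*r - 6.11
(2) = -4.47*t^2 + 0.91*t - 3.92
(3) = -4*l^5 - 8*l^4 - 7*l^3 + 9*l
(4) = -1.3002*a^5 + 1.4621*a^4 - 11.5108*a^3 + 26.101*a^2 + 19.861*a + 15.33
(5) = -1.35*v^2 - 3.35*v - 0.5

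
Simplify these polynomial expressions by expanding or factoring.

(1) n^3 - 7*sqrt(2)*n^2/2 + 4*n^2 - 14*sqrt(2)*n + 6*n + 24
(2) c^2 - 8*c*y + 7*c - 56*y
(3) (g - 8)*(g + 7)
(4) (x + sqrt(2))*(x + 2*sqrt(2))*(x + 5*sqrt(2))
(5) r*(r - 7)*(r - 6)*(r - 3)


(1) = (n + 4)*(n - 2*sqrt(2))*(n - 3*sqrt(2)/2)
(2) = (c + 7)*(c - 8*y)
(3) = g^2 - g - 56
(4) = x^3 + 8*sqrt(2)*x^2 + 34*x + 20*sqrt(2)
(5) = r^4 - 16*r^3 + 81*r^2 - 126*r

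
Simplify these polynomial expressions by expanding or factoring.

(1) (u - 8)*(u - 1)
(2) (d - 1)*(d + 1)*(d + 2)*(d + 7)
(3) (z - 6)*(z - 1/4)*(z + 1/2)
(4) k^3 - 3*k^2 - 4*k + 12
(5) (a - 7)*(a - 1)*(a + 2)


(1) = u^2 - 9*u + 8
(2) = d^4 + 9*d^3 + 13*d^2 - 9*d - 14
(3) = z^3 - 23*z^2/4 - 13*z/8 + 3/4
(4) = (k - 3)*(k - 2)*(k + 2)
(5) = a^3 - 6*a^2 - 9*a + 14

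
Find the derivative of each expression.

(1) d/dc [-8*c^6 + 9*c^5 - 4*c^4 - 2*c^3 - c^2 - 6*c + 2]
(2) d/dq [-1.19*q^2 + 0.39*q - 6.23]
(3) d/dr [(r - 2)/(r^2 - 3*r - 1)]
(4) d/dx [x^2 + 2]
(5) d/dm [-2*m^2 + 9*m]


(1) = -48*c^5 + 45*c^4 - 16*c^3 - 6*c^2 - 2*c - 6
(2) = 0.39 - 2.38*q
(3) = (r^2 - 3*r - (r - 2)*(2*r - 3) - 1)/(-r^2 + 3*r + 1)^2
(4) = 2*x
(5) = 9 - 4*m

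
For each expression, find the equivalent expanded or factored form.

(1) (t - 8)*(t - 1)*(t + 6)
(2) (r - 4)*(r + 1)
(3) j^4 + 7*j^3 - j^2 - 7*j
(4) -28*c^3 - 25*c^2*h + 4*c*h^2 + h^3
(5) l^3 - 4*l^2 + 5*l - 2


(1) = t^3 - 3*t^2 - 46*t + 48
(2) = r^2 - 3*r - 4
(3) = j*(j - 1)*(j + 1)*(j + 7)
(4) = (-4*c + h)*(c + h)*(7*c + h)
(5) = (l - 2)*(l - 1)^2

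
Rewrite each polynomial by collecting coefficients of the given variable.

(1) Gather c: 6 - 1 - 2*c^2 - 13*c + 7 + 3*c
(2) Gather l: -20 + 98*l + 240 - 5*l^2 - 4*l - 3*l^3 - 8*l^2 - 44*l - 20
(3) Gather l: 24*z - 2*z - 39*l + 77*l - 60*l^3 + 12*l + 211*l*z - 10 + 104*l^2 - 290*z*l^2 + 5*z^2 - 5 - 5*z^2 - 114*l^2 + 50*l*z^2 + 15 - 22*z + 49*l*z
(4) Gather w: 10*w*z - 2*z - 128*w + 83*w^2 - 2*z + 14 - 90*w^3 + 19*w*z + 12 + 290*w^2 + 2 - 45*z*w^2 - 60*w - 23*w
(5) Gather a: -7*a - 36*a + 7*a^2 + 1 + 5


(1) = -2*c^2 - 10*c + 12
(2) = -3*l^3 - 13*l^2 + 50*l + 200
(3) = -60*l^3 + l^2*(-290*z - 10) + l*(50*z^2 + 260*z + 50)
(4) = -90*w^3 + w^2*(373 - 45*z) + w*(29*z - 211) - 4*z + 28
(5) = 7*a^2 - 43*a + 6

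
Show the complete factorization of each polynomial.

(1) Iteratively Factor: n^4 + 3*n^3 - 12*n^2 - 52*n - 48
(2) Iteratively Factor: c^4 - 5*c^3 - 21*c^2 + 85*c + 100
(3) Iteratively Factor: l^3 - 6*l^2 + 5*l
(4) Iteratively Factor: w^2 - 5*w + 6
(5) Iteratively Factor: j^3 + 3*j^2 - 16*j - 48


(1) = (n - 4)*(n^3 + 7*n^2 + 16*n + 12) = (n - 4)*(n + 2)*(n^2 + 5*n + 6) = (n - 4)*(n + 2)^2*(n + 3)
(2) = (c + 4)*(c^3 - 9*c^2 + 15*c + 25) = (c + 1)*(c + 4)*(c^2 - 10*c + 25) = (c - 5)*(c + 1)*(c + 4)*(c - 5)
(3) = (l)*(l^2 - 6*l + 5) = l*(l - 1)*(l - 5)
(4) = (w - 3)*(w - 2)
(5) = (j - 4)*(j^2 + 7*j + 12) = (j - 4)*(j + 3)*(j + 4)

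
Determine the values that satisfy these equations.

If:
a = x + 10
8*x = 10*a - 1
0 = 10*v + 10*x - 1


Then:
a = -79/2
v = 248/5
x = -99/2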